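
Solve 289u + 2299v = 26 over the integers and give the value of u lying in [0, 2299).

gcd(289, 2299) = 1 (Euclid: 2299 = 7·289 + 276; 289 = 1·276 + 13; 276 = 21·13 + 3; 13 = 4·3 + 1; 3 = 3·1 + 0), and 1 | 26.
Extended Euclid: 289·(708) + 2299·(-89) = 1. Scale by 26: u₀ = 18408.
General solution u = u₀ + 2299t; reducing mod 2299 gives u = 16 (and v = -2).

16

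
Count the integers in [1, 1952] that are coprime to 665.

1269

Prime factors of 665: 5, 7, 19. Count integers ≤ 1952 divisible by none of them.
By inclusion–exclusion: 1952 − ⌊1952/5⌋ − ⌊1952/7⌋ − ⌊1952/19⌋ + ⌊1952/35⌋ + ⌊1952/95⌋ + ⌊1952/133⌋ − ⌊1952/665⌋ = 1269.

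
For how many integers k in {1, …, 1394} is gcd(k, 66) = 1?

423

66 = 2·3·11. Inclusion–exclusion on these primes:
1394 − ⌊1394/2⌋ − ⌊1394/3⌋ − ⌊1394/11⌋ + ⌊1394/6⌋ + ⌊1394/22⌋ + ⌊1394/33⌋ − ⌊1394/66⌋ = 423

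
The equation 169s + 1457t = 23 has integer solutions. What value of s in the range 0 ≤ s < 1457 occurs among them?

26

gcd(169, 1457) = 1 (Euclid: 1457 = 8·169 + 105; 169 = 1·105 + 64; 105 = 1·64 + 41; 64 = 1·41 + 23; 41 = 1·23 + 18; 23 = 1·18 + 5; 18 = 3·5 + 3; 5 = 1·3 + 2; 3 = 1·2 + 1; 2 = 2·1 + 0), and 1 | 23.
Extended Euclid: 169·(-569) + 1457·(66) = 1. Scale by 23: s₀ = -13087.
General solution s = s₀ + 1457k; reducing mod 1457 gives s = 26 (and t = -3).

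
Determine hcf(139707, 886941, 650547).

9

139707 = 3² · 19² · 43; 886941 = 3² · 11 · 17² · 31; 650547 = 3² · 41² · 43
gcd takes min exponent of each prime: 3² = 9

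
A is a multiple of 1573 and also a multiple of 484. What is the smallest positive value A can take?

6292

gcd first: 1573 = 3·484 + 121; 484 = 4·121 + 0 → gcd = 121
lcm = 1573·484/gcd = 761332/121 = 6292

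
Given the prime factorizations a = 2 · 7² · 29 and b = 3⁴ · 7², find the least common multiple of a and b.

230202

max exponent per prime: 2 · 3⁴ · 7² · 29 = 230202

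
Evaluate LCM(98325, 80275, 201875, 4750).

98325 = 3² · 5² · 19 · 23; 80275 = 5² · 13² · 19; 201875 = 5⁴ · 17 · 19; 4750 = 2 · 5³ · 19
lcm takes max exponent of each prime: 2 · 3² · 5⁴ · 13² · 17 · 19 · 23 = 14124386250

14124386250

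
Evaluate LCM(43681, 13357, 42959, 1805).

961637215

43681 = 11² · 19²; 13357 = 19² · 37; 42959 = 7 · 17 · 19²; 1805 = 5 · 19²
lcm takes max exponent of each prime: 5 · 7 · 11² · 17 · 19² · 37 = 961637215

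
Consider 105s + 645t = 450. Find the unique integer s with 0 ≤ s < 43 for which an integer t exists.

35

Euclid: 645 = 6·105 + 15; 105 = 7·15 + 0 → gcd = 15; 450 = 15·30.
Back-substitution yields 105·(-6) + 645·(1) = 15, so one solution is s = -6·30 = -180, t = 1·30 = 30.
Solutions in s differ by 645/15 = 43; the one in [0, 43) is -180 mod 43 = 35.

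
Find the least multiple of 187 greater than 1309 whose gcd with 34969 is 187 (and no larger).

gcd(m, 34969) = 187 forces 187 | m; write m = 187s. Then gcd(187s, 187·187) = 187·gcd(s, 187), so need gcd(s, 187) = 1.
187s > 1309 gives s ≥ 8. The least s ≥ 8 coprime to 187 is 8, so m = 187·8 = 1496.

1496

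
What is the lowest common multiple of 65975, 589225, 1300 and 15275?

3212454700

65975 = 5² · 7 · 13 · 29; 589225 = 5² · 7² · 13 · 37; 1300 = 2² · 5² · 13; 15275 = 5² · 13 · 47
lcm takes max exponent of each prime: 2² · 5² · 7² · 13 · 29 · 37 · 47 = 3212454700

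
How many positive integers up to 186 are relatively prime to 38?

88

Prime factors of 38: 2, 19. Count integers ≤ 186 divisible by none of them.
By inclusion–exclusion: 186 − ⌊186/2⌋ − ⌊186/19⌋ + ⌊186/38⌋ = 88.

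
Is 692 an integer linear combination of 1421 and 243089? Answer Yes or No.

No

gcd(1421, 243089): 243089 = 171·1421 + 98; 1421 = 14·98 + 49; 98 = 2·49 + 0 → 49
49 does not divide 692, so a solution does not exist.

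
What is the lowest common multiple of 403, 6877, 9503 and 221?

155839697

403 = 13 · 31; 6877 = 13 · 23²; 9503 = 13 · 17 · 43; 221 = 13 · 17
lcm takes max exponent of each prime: 13 · 17 · 23² · 31 · 43 = 155839697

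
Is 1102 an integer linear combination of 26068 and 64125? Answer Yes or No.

Yes

gcd(26068, 64125): 64125 = 2·26068 + 11989; 26068 = 2·11989 + 2090; 11989 = 5·2090 + 1539; 2090 = 1·1539 + 551; 1539 = 2·551 + 437; 551 = 1·437 + 114; 437 = 3·114 + 95; 114 = 1·95 + 19; 95 = 5·19 + 0 → 19
19 divides 1102, so a solution exists.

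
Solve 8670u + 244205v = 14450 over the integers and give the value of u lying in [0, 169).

58

Reduce mod 244205: 8670u ≡ 14450 (mod 244205). With g = gcd(8670, 244205) = 1445 dividing 14450, divide through: 6u ≡ 10 (mod 169).
Since gcd(6, 169) = 1, u ≡ 10·(6)⁻¹ ≡ 58 (mod 169). Smallest non-negative: 58.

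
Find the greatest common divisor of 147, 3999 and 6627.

gcd(147, 3999): 3999 = 27·147 + 30; 147 = 4·30 + 27; 30 = 1·27 + 3; 27 = 9·3 + 0 → 3
gcd(3, 6627): 6627 = 2209·3 + 0 → 3

3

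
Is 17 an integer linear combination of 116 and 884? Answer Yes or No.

gcd(116, 884): 884 = 7·116 + 72; 116 = 1·72 + 44; 72 = 1·44 + 28; 44 = 1·28 + 16; 28 = 1·16 + 12; 16 = 1·12 + 4; 12 = 3·4 + 0 → 4
4 does not divide 17, so a solution does not exist.

No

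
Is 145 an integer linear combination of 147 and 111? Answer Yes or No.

By Bézout, 147u − 111v = 145 has integer solutions iff gcd(147, 111) | 145.
Euclid: 147 = 1·111 + 36; 111 = 3·36 + 3; 36 = 12·3 + 0. gcd = 3; 145 mod 3 = 1. No.

No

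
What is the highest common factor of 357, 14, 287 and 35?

7

357 = 3 · 7 · 17; 14 = 2 · 7; 287 = 7 · 41; 35 = 5 · 7
gcd takes min exponent of each prime: 7 = 7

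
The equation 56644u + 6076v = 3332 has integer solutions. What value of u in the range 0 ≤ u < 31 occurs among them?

Reduce mod 6076: 56644u ≡ 3332 (mod 6076). With g = gcd(56644, 6076) = 196 dividing 3332, divide through: 289u ≡ 17 (mod 31).
Since gcd(289, 31) = 1, u ≡ 17·(289)⁻¹ ≡ 11 (mod 31). Smallest non-negative: 11.

11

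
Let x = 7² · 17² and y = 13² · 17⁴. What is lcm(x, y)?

691637401

max exponent per prime: 7² · 13² · 17⁴ = 691637401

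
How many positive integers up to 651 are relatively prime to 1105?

Prime factors of 1105: 5, 13, 17. Count integers ≤ 651 divisible by none of them.
By inclusion–exclusion: 651 − ⌊651/5⌋ − ⌊651/13⌋ − ⌊651/17⌋ + ⌊651/65⌋ + ⌊651/85⌋ + ⌊651/221⌋ − ⌊651/1105⌋ = 452.

452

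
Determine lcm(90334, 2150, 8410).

81668711050

lcm(90334, 2150) = 90334·2150/gcd = 194218100/2 = 97109050
lcm(97109050, 8410) = 97109050·8410/gcd = 816687110500/10 = 81668711050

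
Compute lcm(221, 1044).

230724

221 = 13 · 17; 1044 = 2² · 3² · 29
max exponents: 2² · 3² · 13 · 17 · 29 = 230724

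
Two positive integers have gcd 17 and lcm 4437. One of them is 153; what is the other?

Using mn = gcd(m,n)·lcm(m,n) = 17·4437 = 75429, we get n = 75429/153 = 493.

493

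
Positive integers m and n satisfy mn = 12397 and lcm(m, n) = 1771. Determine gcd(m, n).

7

gcd·lcm = product, so gcd = 12397/1771 = 7.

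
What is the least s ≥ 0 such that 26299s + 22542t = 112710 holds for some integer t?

Euclid: 26299 = 1·22542 + 3757; 22542 = 6·3757 + 0 → gcd = 3757; 112710 = 3757·30.
Back-substitution yields 26299·(1) + 22542·(-1) = 3757, so one solution is s = 1·30 = 30, t = -1·30 = -30.
Solutions in s differ by 22542/3757 = 6; the one in [0, 6) is 30 mod 6 = 0.

0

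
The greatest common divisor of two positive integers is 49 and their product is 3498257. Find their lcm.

71393

Since gcd(u,v)·lcm(u,v) = uv, lcm = 3498257/49 = 71393.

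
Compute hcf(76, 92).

4

Euclid: 92 = 1·76 + 16; 76 = 4·16 + 12; 16 = 1·12 + 4; 12 = 3·4 + 0. Last nonzero remainder: 4.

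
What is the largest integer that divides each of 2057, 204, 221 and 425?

gcd(2057, 204): 2057 = 10·204 + 17; 204 = 12·17 + 0 → 17
gcd(17, 221): 221 = 13·17 + 0 → 17
gcd(17, 425): 425 = 25·17 + 0 → 17

17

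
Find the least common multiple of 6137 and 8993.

6137 = 17 · 19²; 8993 = 17 · 23²
max exponents: 17 · 19² · 23² = 3246473

3246473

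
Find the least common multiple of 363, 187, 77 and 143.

lcm(363, 187) = 363·187/gcd = 67881/11 = 6171
lcm(6171, 77) = 6171·77/gcd = 475167/11 = 43197
lcm(43197, 143) = 43197·143/gcd = 6177171/11 = 561561

561561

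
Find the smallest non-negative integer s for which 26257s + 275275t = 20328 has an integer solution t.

179

gcd(26257, 275275) = 847 (Euclid: 275275 = 10·26257 + 12705; 26257 = 2·12705 + 847; 12705 = 15·847 + 0), and 847 | 20328.
Extended Euclid: 26257·(21) + 275275·(-2) = 847. Scale by 24: s₀ = 504.
General solution s = s₀ + 325k; reducing mod 325 gives s = 179 (and t = -17).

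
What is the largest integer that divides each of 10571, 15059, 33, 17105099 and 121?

gcd(10571, 15059): 15059 = 1·10571 + 4488; 10571 = 2·4488 + 1595; 4488 = 2·1595 + 1298; 1595 = 1·1298 + 297; 1298 = 4·297 + 110; 297 = 2·110 + 77; 110 = 1·77 + 33; 77 = 2·33 + 11; 33 = 3·11 + 0 → 11
gcd(11, 33): 33 = 3·11 + 0 → 11
gcd(11, 17105099): 17105099 = 1555009·11 + 0 → 11
gcd(11, 121): 121 = 11·11 + 0 → 11

11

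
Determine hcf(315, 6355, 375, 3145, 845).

5

gcd(315, 6355): 6355 = 20·315 + 55; 315 = 5·55 + 40; 55 = 1·40 + 15; 40 = 2·15 + 10; 15 = 1·10 + 5; 10 = 2·5 + 0 → 5
gcd(5, 375): 375 = 75·5 + 0 → 5
gcd(5, 3145): 3145 = 629·5 + 0 → 5
gcd(5, 845): 845 = 169·5 + 0 → 5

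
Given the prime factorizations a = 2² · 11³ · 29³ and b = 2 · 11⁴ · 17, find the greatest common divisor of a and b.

2662

min exponent per shared prime: 2 · 11³ = 2662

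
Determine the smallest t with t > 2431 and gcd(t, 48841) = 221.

48841 = 221·221. Any t with gcd(t, 48841) = 221 is a multiple of 221, say 221s, with s coprime to 221.
Need s > 2431/221, so s ≥ 12. First s ≥ 12 with gcd(s, 221) = 1 is s = 12. Thus t = 221·12 = 2652.

2652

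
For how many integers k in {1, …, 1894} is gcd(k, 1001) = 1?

1363

Prime factors of 1001: 7, 11, 13. Count integers ≤ 1894 divisible by none of them.
By inclusion–exclusion: 1894 − ⌊1894/7⌋ − ⌊1894/11⌋ − ⌊1894/13⌋ + ⌊1894/77⌋ + ⌊1894/91⌋ + ⌊1894/143⌋ − ⌊1894/1001⌋ = 1363.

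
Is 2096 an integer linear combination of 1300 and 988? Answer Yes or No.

gcd(1300, 988): 1300 = 1·988 + 312; 988 = 3·312 + 52; 312 = 6·52 + 0 → 52
52 does not divide 2096, so a solution does not exist.

No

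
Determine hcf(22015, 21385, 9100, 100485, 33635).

gcd(22015, 21385): 22015 = 1·21385 + 630; 21385 = 33·630 + 595; 630 = 1·595 + 35; 595 = 17·35 + 0 → 35
gcd(35, 9100): 9100 = 260·35 + 0 → 35
gcd(35, 100485): 100485 = 2871·35 + 0 → 35
gcd(35, 33635): 33635 = 961·35 + 0 → 35

35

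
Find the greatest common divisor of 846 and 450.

18

846 = 2 · 3² · 47
450 = 2 · 3² · 5²
Common: 2 · 3² = 18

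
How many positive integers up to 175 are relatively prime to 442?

442 = 2·13·17. Inclusion–exclusion on these primes:
175 − ⌊175/2⌋ − ⌊175/13⌋ − ⌊175/17⌋ + ⌊175/26⌋ + ⌊175/34⌋ + ⌊175/221⌋ − ⌊175/442⌋ = 76

76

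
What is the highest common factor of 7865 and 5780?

Euclid: 7865 = 1·5780 + 2085; 5780 = 2·2085 + 1610; 2085 = 1·1610 + 475; 1610 = 3·475 + 185; 475 = 2·185 + 105; 185 = 1·105 + 80; 105 = 1·80 + 25; 80 = 3·25 + 5; 25 = 5·5 + 0. Last nonzero remainder: 5.

5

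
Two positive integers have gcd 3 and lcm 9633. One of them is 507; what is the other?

57

u·v = gcd·lcm = 3·9633 = 28899, so v = 28899/507 = 57.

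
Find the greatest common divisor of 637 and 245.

637 = 7² · 13
245 = 5 · 7²
Common: 7² = 49

49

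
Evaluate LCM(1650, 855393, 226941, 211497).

274110686850

1650 = 2 · 3 · 5² · 11; 855393 = 3 · 7² · 11 · 23²; 226941 = 3 · 11 · 13 · 23²; 211497 = 3 · 11 · 13 · 17 · 29
lcm takes max exponent of each prime: 2 · 3 · 5² · 7² · 11 · 13 · 17 · 23² · 29 = 274110686850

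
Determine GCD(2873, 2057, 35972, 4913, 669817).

17

2873 = 13² · 17; 2057 = 11² · 17; 35972 = 2² · 17 · 23²; 4913 = 17³; 669817 = 17 · 31² · 41
gcd takes min exponent of each prime: 17 = 17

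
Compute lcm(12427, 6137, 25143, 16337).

375073292229

lcm(12427, 6137) = 12427·6137/gcd = 76264499/17 = 4486147
lcm(4486147, 25143) = 4486147·25143/gcd = 112795194021/289 = 390294789
lcm(390294789, 16337) = 390294789·16337/gcd = 6376245967893/17 = 375073292229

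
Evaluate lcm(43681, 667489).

gcd first: 667489 = 15·43681 + 12274; 43681 = 3·12274 + 6859; 12274 = 1·6859 + 5415; 6859 = 1·5415 + 1444; 5415 = 3·1444 + 1083; 1444 = 1·1083 + 361; 1083 = 3·361 + 0 → gcd = 361
lcm = 43681·667489/gcd = 29156587009/361 = 80766169

80766169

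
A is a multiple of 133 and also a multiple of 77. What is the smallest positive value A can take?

1463

gcd first: 133 = 1·77 + 56; 77 = 1·56 + 21; 56 = 2·21 + 14; 21 = 1·14 + 7; 14 = 2·7 + 0 → gcd = 7
lcm = 133·77/gcd = 10241/7 = 1463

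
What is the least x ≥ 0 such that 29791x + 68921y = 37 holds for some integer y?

12782

Euclid: 68921 = 2·29791 + 9339; 29791 = 3·9339 + 1774; 9339 = 5·1774 + 469; 1774 = 3·469 + 367; 469 = 1·367 + 102; 367 = 3·102 + 61; 102 = 1·61 + 41; 61 = 1·41 + 20; 41 = 2·20 + 1; 20 = 20·1 + 0 → gcd = 1; 37 = 1·37.
Back-substitution yields 29791·(-3380) + 68921·(1461) = 1, so one solution is x = -3380·37 = -125060, y = 1461·37 = 54057.
Solutions in x differ by 68921/1 = 68921; the one in [0, 68921) is -125060 mod 68921 = 12782.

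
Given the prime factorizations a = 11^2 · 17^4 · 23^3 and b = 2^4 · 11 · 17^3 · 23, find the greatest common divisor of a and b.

1242989

min exponent per shared prime: 11 · 17^3 · 23 = 1242989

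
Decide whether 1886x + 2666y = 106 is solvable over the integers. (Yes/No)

gcd(1886, 2666): 2666 = 1·1886 + 780; 1886 = 2·780 + 326; 780 = 2·326 + 128; 326 = 2·128 + 70; 128 = 1·70 + 58; 70 = 1·58 + 12; 58 = 4·12 + 10; 12 = 1·10 + 2; 10 = 5·2 + 0 → 2
2 divides 106, so a solution exists.

Yes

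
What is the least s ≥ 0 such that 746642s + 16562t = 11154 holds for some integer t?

45

Euclid: 746642 = 45·16562 + 1352; 16562 = 12·1352 + 338; 1352 = 4·338 + 0 → gcd = 338; 11154 = 338·33.
Back-substitution yields 746642·(-12) + 16562·(541) = 338, so one solution is s = -12·33 = -396, t = 541·33 = 17853.
Solutions in s differ by 16562/338 = 49; the one in [0, 49) is -396 mod 49 = 45.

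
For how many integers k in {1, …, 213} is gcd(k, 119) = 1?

172

Prime factors of 119: 7, 17. Count integers ≤ 213 divisible by none of them.
By inclusion–exclusion: 213 − ⌊213/7⌋ − ⌊213/17⌋ + ⌊213/119⌋ = 172.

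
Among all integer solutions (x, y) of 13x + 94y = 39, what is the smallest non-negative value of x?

Reduce mod 94: 13x ≡ 39 (mod 94). With g = gcd(13, 94) = 1 dividing 39, divide through: 13x ≡ 39 (mod 94).
Since gcd(13, 94) = 1, x ≡ 39·(13)⁻¹ ≡ 3 (mod 94). Smallest non-negative: 3.

3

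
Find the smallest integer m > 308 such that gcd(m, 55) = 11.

319

55 = 11·5. Any m with gcd(m, 55) = 11 is a multiple of 11, say 11s, with s coprime to 5.
Need s > 308/11, so s ≥ 29. First s ≥ 29 with gcd(s, 5) = 1 is s = 29. Thus m = 11·29 = 319.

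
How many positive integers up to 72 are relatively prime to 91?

57

91 = 7·13. Inclusion–exclusion on these primes:
72 − ⌊72/7⌋ − ⌊72/13⌋ + ⌊72/91⌋ = 57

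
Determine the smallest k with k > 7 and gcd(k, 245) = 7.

14

245 = 7·35. Any k with gcd(k, 245) = 7 is a multiple of 7, say 7s, with s coprime to 35.
Need s > 7/7, so s ≥ 2. First s ≥ 2 with gcd(s, 35) = 1 is s = 2. Thus k = 7·2 = 14.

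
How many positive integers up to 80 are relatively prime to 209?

69

209 = 11·19. Inclusion–exclusion on these primes:
80 − ⌊80/11⌋ − ⌊80/19⌋ + ⌊80/209⌋ = 69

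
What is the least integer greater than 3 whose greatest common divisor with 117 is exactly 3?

6

117 = 3·39. Any x with gcd(x, 117) = 3 is a multiple of 3, say 3s, with s coprime to 39.
Need s > 3/3, so s ≥ 2. First s ≥ 2 with gcd(s, 39) = 1 is s = 2. Thus x = 3·2 = 6.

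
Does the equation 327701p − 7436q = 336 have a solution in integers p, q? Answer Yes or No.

By Bézout, 327701p − 7436q = 336 has integer solutions iff gcd(327701, 7436) | 336.
Euclid: 327701 = 44·7436 + 517; 7436 = 14·517 + 198; 517 = 2·198 + 121; 198 = 1·121 + 77; 121 = 1·77 + 44; 77 = 1·44 + 33; 44 = 1·33 + 11; 33 = 3·11 + 0. gcd = 11; 336 mod 11 = 6. No.

No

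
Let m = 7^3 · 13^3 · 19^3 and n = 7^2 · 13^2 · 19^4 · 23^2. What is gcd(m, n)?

min exponent per shared prime: 7^2 · 13^2 · 19^3 = 56799379

56799379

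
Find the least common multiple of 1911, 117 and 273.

5733

1911 = 3 · 7² · 13; 117 = 3² · 13; 273 = 3 · 7 · 13
lcm takes max exponent of each prime: 3² · 7² · 13 = 5733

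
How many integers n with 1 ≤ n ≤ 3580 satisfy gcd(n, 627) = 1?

627 = 3·11·19. Inclusion–exclusion on these primes:
3580 − ⌊3580/3⌋ − ⌊3580/11⌋ − ⌊3580/19⌋ + ⌊3580/33⌋ + ⌊3580/57⌋ + ⌊3580/209⌋ − ⌊3580/627⌋ = 2056

2056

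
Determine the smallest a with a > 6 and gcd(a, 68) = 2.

68 = 2·34. Any a with gcd(a, 68) = 2 is a multiple of 2, say 2s, with s coprime to 34.
Need s > 6/2, so s ≥ 4. First s ≥ 4 with gcd(s, 34) = 1 is s = 5. Thus a = 2·5 = 10.

10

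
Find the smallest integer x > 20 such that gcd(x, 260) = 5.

25

260 = 5·52. Any x with gcd(x, 260) = 5 is a multiple of 5, say 5s, with s coprime to 52.
Need s > 20/5, so s ≥ 5. First s ≥ 5 with gcd(s, 52) = 1 is s = 5. Thus x = 5·5 = 25.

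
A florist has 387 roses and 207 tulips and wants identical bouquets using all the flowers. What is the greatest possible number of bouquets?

9

Euclid: 387 = 1·207 + 180; 207 = 1·180 + 27; 180 = 6·27 + 18; 27 = 1·18 + 9; 18 = 2·9 + 0. Last nonzero remainder: 9.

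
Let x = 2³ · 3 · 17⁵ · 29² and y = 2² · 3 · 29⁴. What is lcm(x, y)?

24101709091608

max exponent per prime: 2³ · 3 · 17⁵ · 29⁴ = 24101709091608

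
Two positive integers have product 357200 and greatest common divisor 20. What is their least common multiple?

For any two positive integers, gcd × lcm equals their product. Hence lcm = 357200 / 20 = 17860.

17860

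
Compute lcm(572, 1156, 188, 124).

572 = 2² · 11 · 13; 1156 = 2² · 17²; 188 = 2² · 47; 124 = 2² · 31
lcm takes max exponent of each prime: 2² · 11 · 13 · 17² · 31 · 47 = 240853756

240853756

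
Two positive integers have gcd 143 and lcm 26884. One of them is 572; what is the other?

a·b = gcd·lcm = 143·26884 = 3844412, so b = 3844412/572 = 6721.

6721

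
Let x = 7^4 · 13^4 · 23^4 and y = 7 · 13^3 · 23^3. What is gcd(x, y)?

min exponent per shared prime: 7 · 13^3 · 23^3 = 187116293

187116293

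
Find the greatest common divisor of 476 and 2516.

476 = 2² · 7 · 17
2516 = 2² · 17 · 37
Common: 2² · 17 = 68

68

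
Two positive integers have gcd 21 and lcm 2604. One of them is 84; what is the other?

Using pq = gcd(p,q)·lcm(p,q) = 21·2604 = 54684, we get q = 54684/84 = 651.

651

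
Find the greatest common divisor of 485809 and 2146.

1

Euclid: 485809 = 226·2146 + 813; 2146 = 2·813 + 520; 813 = 1·520 + 293; 520 = 1·293 + 227; 293 = 1·227 + 66; 227 = 3·66 + 29; 66 = 2·29 + 8; 29 = 3·8 + 5; 8 = 1·5 + 3; 5 = 1·3 + 2; 3 = 1·2 + 1; 2 = 2·1 + 0. Last nonzero remainder: 1.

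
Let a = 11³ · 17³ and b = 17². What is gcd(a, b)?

min exponent per shared prime: 17² = 289

289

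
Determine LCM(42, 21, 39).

546

lcm(42, 21) = 42·21/gcd = 882/21 = 42
lcm(42, 39) = 42·39/gcd = 1638/3 = 546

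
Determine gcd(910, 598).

910 = 2 · 5 · 7 · 13
598 = 2 · 13 · 23
Common: 2 · 13 = 26

26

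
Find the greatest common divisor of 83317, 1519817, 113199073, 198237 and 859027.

2873

83317 = 13² · 17 · 29; 1519817 = 13² · 17 · 23²; 113199073 = 13² · 17 · 31² · 41; 198237 = 3 · 13² · 17 · 23; 859027 = 13³ · 17 · 23
gcd takes min exponent of each prime: 13² · 17 = 2873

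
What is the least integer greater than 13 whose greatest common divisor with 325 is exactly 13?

gcd(k, 325) = 13 forces 13 | k; write k = 13s. Then gcd(13s, 13·25) = 13·gcd(s, 25), so need gcd(s, 25) = 1.
13s > 13 gives s ≥ 2. The least s ≥ 2 coprime to 25 is 2, so k = 13·2 = 26.

26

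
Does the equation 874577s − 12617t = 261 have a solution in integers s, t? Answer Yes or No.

By Bézout, 874577s − 12617t = 261 has integer solutions iff gcd(874577, 12617) | 261.
Euclid: 874577 = 69·12617 + 4004; 12617 = 3·4004 + 605; 4004 = 6·605 + 374; 605 = 1·374 + 231; 374 = 1·231 + 143; 231 = 1·143 + 88; 143 = 1·88 + 55; 88 = 1·55 + 33; 55 = 1·33 + 22; 33 = 1·22 + 11; 22 = 2·11 + 0. gcd = 11; 261 mod 11 = 8. No.

No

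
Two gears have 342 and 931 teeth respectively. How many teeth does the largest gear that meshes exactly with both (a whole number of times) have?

19

Euclid: 931 = 2·342 + 247; 342 = 1·247 + 95; 247 = 2·95 + 57; 95 = 1·57 + 38; 57 = 1·38 + 19; 38 = 2·19 + 0. Last nonzero remainder: 19.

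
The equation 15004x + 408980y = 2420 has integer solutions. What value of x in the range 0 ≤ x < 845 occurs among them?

300

Reduce mod 408980: 15004x ≡ 2420 (mod 408980). With g = gcd(15004, 408980) = 484 dividing 2420, divide through: 31x ≡ 5 (mod 845).
Since gcd(31, 845) = 1, x ≡ 5·(31)⁻¹ ≡ 300 (mod 845). Smallest non-negative: 300.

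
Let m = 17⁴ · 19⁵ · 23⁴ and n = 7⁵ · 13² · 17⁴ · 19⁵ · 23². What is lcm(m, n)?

164381121466319864652637

max exponent per prime: 7⁵ · 13² · 17⁴ · 19⁵ · 23⁴ = 164381121466319864652637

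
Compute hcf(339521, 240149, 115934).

gcd(339521, 240149): 339521 = 1·240149 + 99372; 240149 = 2·99372 + 41405; 99372 = 2·41405 + 16562; 41405 = 2·16562 + 8281; 16562 = 2·8281 + 0 → 8281
gcd(8281, 115934): 115934 = 14·8281 + 0 → 8281

8281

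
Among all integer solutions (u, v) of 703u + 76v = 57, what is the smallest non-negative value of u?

Euclid: 703 = 9·76 + 19; 76 = 4·19 + 0 → gcd = 19; 57 = 19·3.
Back-substitution yields 703·(1) + 76·(-9) = 19, so one solution is u = 1·3 = 3, v = -9·3 = -27.
Solutions in u differ by 76/19 = 4; the one in [0, 4) is 3 mod 4 = 3.

3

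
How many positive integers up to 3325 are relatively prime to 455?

Prime factors of 455: 5, 7, 13. Count integers ≤ 3325 divisible by none of them.
By inclusion–exclusion: 3325 − ⌊3325/5⌋ − ⌊3325/7⌋ − ⌊3325/13⌋ + ⌊3325/35⌋ + ⌊3325/65⌋ + ⌊3325/91⌋ − ⌊3325/455⌋ = 2105.

2105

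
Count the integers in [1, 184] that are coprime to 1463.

136

Prime factors of 1463: 7, 11, 19. Count integers ≤ 184 divisible by none of them.
By inclusion–exclusion: 184 − ⌊184/7⌋ − ⌊184/11⌋ − ⌊184/19⌋ + ⌊184/77⌋ + ⌊184/133⌋ + ⌊184/209⌋ − ⌊184/1463⌋ = 136.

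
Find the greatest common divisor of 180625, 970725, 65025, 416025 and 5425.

gcd(180625, 970725): 970725 = 5·180625 + 67600; 180625 = 2·67600 + 45425; 67600 = 1·45425 + 22175; 45425 = 2·22175 + 1075; 22175 = 20·1075 + 675; 1075 = 1·675 + 400; 675 = 1·400 + 275; 400 = 1·275 + 125; 275 = 2·125 + 25; 125 = 5·25 + 0 → 25
gcd(25, 65025): 65025 = 2601·25 + 0 → 25
gcd(25, 416025): 416025 = 16641·25 + 0 → 25
gcd(25, 5425): 5425 = 217·25 + 0 → 25

25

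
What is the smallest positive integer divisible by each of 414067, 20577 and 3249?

70805457

414067 = 19² · 31 · 37; 20577 = 3 · 19³; 3249 = 3² · 19²
lcm takes max exponent of each prime: 3² · 19³ · 31 · 37 = 70805457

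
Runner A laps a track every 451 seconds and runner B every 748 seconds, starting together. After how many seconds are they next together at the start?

30668

gcd first: 748 = 1·451 + 297; 451 = 1·297 + 154; 297 = 1·154 + 143; 154 = 1·143 + 11; 143 = 13·11 + 0 → gcd = 11
lcm = 451·748/gcd = 337348/11 = 30668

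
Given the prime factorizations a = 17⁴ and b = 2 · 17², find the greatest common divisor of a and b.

289

min exponent per shared prime: 17² = 289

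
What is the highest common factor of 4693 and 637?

4693 = 13 · 19²
637 = 7² · 13
Common: 13 = 13

13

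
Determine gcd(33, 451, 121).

11

33 = 3 · 11; 451 = 11 · 41; 121 = 11²
gcd takes min exponent of each prime: 11 = 11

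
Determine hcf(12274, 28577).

Euclid: 28577 = 2·12274 + 4029; 12274 = 3·4029 + 187; 4029 = 21·187 + 102; 187 = 1·102 + 85; 102 = 1·85 + 17; 85 = 5·17 + 0. Last nonzero remainder: 17.

17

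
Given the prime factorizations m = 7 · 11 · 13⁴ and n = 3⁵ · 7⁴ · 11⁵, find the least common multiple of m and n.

2683708048694673

max exponent per prime: 3⁵ · 7⁴ · 11⁵ · 13⁴ = 2683708048694673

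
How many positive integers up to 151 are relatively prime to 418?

65

418 = 2·11·19. Inclusion–exclusion on these primes:
151 − ⌊151/2⌋ − ⌊151/11⌋ − ⌊151/19⌋ + ⌊151/22⌋ + ⌊151/38⌋ + ⌊151/209⌋ − ⌊151/418⌋ = 65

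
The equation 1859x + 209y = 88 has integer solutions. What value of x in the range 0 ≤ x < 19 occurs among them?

Reduce mod 209: 1859x ≡ 88 (mod 209). With g = gcd(1859, 209) = 11 dividing 88, divide through: 169x ≡ 8 (mod 19).
Since gcd(169, 19) = 1, x ≡ 8·(169)⁻¹ ≡ 15 (mod 19). Smallest non-negative: 15.

15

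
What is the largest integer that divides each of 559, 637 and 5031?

13

559 = 13 · 43; 637 = 7² · 13; 5031 = 3² · 13 · 43
gcd takes min exponent of each prime: 13 = 13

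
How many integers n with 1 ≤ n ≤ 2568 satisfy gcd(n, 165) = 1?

1245

165 = 3·5·11. Inclusion–exclusion on these primes:
2568 − ⌊2568/3⌋ − ⌊2568/5⌋ − ⌊2568/11⌋ + ⌊2568/15⌋ + ⌊2568/33⌋ + ⌊2568/55⌋ − ⌊2568/165⌋ = 1245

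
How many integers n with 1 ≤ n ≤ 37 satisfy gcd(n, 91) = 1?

30

91 = 7·13. Inclusion–exclusion on these primes:
37 − ⌊37/7⌋ − ⌊37/13⌋ + ⌊37/91⌋ = 30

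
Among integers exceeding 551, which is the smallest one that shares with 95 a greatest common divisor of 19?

589

Multiples of 19 above 551: 19·30, 19·31, … . Need the cofactor coprime to 95/19 = 5.
Checking s = 30, 31, … the first with gcd(s, 5) = 1 is s = 31, giving 589.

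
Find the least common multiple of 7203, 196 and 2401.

7203 = 3 · 7⁴; 196 = 2² · 7²; 2401 = 7⁴
lcm takes max exponent of each prime: 2² · 3 · 7⁴ = 28812

28812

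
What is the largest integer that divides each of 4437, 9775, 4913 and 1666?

gcd(4437, 9775): 9775 = 2·4437 + 901; 4437 = 4·901 + 833; 901 = 1·833 + 68; 833 = 12·68 + 17; 68 = 4·17 + 0 → 17
gcd(17, 4913): 4913 = 289·17 + 0 → 17
gcd(17, 1666): 1666 = 98·17 + 0 → 17

17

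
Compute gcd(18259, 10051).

19

18259 = 19 · 31²
10051 = 19 · 23²
Common: 19 = 19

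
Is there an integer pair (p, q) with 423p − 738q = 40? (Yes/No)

By Bézout, 423p − 738q = 40 has integer solutions iff gcd(423, 738) | 40.
Euclid: 738 = 1·423 + 315; 423 = 1·315 + 108; 315 = 2·108 + 99; 108 = 1·99 + 9; 99 = 11·9 + 0. gcd = 9; 40 mod 9 = 4. No.

No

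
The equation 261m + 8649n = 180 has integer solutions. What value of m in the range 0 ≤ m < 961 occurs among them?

796

Reduce mod 8649: 261m ≡ 180 (mod 8649). With g = gcd(261, 8649) = 9 dividing 180, divide through: 29m ≡ 20 (mod 961).
Since gcd(29, 961) = 1, m ≡ 20·(29)⁻¹ ≡ 796 (mod 961). Smallest non-negative: 796.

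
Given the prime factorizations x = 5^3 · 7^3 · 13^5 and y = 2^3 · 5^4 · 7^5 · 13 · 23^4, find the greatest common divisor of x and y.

min exponent per shared prime: 5^3 · 7^3 · 13 = 557375

557375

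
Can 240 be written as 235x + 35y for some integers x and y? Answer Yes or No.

By Bézout, 235x + 35y = 240 has integer solutions iff gcd(235, 35) | 240.
Euclid: 235 = 6·35 + 25; 35 = 1·25 + 10; 25 = 2·10 + 5; 10 = 2·5 + 0. gcd = 5; 240 mod 5 = 0. Yes.

Yes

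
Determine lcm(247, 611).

11609

gcd first: 611 = 2·247 + 117; 247 = 2·117 + 13; 117 = 9·13 + 0 → gcd = 13
lcm = 247·611/gcd = 150917/13 = 11609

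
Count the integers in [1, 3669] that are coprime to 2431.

2898

Prime factors of 2431: 11, 13, 17. Count integers ≤ 3669 divisible by none of them.
By inclusion–exclusion: 3669 − ⌊3669/11⌋ − ⌊3669/13⌋ − ⌊3669/17⌋ + ⌊3669/143⌋ + ⌊3669/187⌋ + ⌊3669/221⌋ − ⌊3669/2431⌋ = 2898.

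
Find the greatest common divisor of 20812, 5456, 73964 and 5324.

44

gcd(20812, 5456): 20812 = 3·5456 + 4444; 5456 = 1·4444 + 1012; 4444 = 4·1012 + 396; 1012 = 2·396 + 220; 396 = 1·220 + 176; 220 = 1·176 + 44; 176 = 4·44 + 0 → 44
gcd(44, 73964): 73964 = 1681·44 + 0 → 44
gcd(44, 5324): 5324 = 121·44 + 0 → 44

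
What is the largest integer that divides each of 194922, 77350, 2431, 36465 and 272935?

gcd(194922, 77350): 194922 = 2·77350 + 40222; 77350 = 1·40222 + 37128; 40222 = 1·37128 + 3094; 37128 = 12·3094 + 0 → 3094
gcd(3094, 2431): 3094 = 1·2431 + 663; 2431 = 3·663 + 442; 663 = 1·442 + 221; 442 = 2·221 + 0 → 221
gcd(221, 36465): 36465 = 165·221 + 0 → 221
gcd(221, 272935): 272935 = 1235·221 + 0 → 221

221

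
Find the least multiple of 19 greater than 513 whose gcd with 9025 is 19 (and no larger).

532

9025 = 19·475. Any t with gcd(t, 9025) = 19 is a multiple of 19, say 19s, with s coprime to 475.
Need s > 513/19, so s ≥ 28. First s ≥ 28 with gcd(s, 475) = 1 is s = 28. Thus t = 19·28 = 532.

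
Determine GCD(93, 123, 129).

gcd(93, 123): 123 = 1·93 + 30; 93 = 3·30 + 3; 30 = 10·3 + 0 → 3
gcd(3, 129): 129 = 43·3 + 0 → 3

3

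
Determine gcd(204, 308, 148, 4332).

204 = 2² · 3 · 17; 308 = 2² · 7 · 11; 148 = 2² · 37; 4332 = 2² · 3 · 19²
gcd takes min exponent of each prime: 2² = 4

4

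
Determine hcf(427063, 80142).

Euclid: 427063 = 5·80142 + 26353; 80142 = 3·26353 + 1083; 26353 = 24·1083 + 361; 1083 = 3·361 + 0. Last nonzero remainder: 361.

361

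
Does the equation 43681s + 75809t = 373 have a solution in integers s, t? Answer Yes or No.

gcd(43681, 75809): 75809 = 1·43681 + 32128; 43681 = 1·32128 + 11553; 32128 = 2·11553 + 9022; 11553 = 1·9022 + 2531; 9022 = 3·2531 + 1429; 2531 = 1·1429 + 1102; 1429 = 1·1102 + 327; 1102 = 3·327 + 121; 327 = 2·121 + 85; 121 = 1·85 + 36; 85 = 2·36 + 13; 36 = 2·13 + 10; 13 = 1·10 + 3; 10 = 3·3 + 1; 3 = 3·1 + 0 → 1
1 divides 373, so a solution exists.

Yes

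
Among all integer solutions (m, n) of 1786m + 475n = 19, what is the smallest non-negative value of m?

Euclid: 1786 = 3·475 + 361; 475 = 1·361 + 114; 361 = 3·114 + 19; 114 = 6·19 + 0 → gcd = 19; 19 = 19·1.
Back-substitution yields 1786·(4) + 475·(-15) = 19, so one solution is m = 4·1 = 4, n = -15·1 = -15.
Solutions in m differ by 475/19 = 25; the one in [0, 25) is 4 mod 25 = 4.

4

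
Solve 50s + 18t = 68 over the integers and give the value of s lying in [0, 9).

1

gcd(50, 18) = 2 (Euclid: 50 = 2·18 + 14; 18 = 1·14 + 4; 14 = 3·4 + 2; 4 = 2·2 + 0), and 2 | 68.
Extended Euclid: 50·(4) + 18·(-11) = 2. Scale by 34: s₀ = 136.
General solution s = s₀ + 9k; reducing mod 9 gives s = 1 (and t = 1).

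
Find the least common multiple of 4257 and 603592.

233590104

4257 = 3² · 11 · 43; 603592 = 2³ · 11 · 19³
max exponents: 2³ · 3² · 11 · 19³ · 43 = 233590104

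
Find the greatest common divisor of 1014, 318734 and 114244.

338

gcd(1014, 318734): 318734 = 314·1014 + 338; 1014 = 3·338 + 0 → 338
gcd(338, 114244): 114244 = 338·338 + 0 → 338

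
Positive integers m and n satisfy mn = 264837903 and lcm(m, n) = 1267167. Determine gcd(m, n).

209

gcd·lcm = product, so gcd = 264837903/1267167 = 209.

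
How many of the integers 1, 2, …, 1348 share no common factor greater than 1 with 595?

Prime factors of 595: 5, 7, 17. Count integers ≤ 1348 divisible by none of them.
By inclusion–exclusion: 1348 − ⌊1348/5⌋ − ⌊1348/7⌋ − ⌊1348/17⌋ + ⌊1348/35⌋ + ⌊1348/85⌋ + ⌊1348/119⌋ − ⌊1348/595⌋ = 870.

870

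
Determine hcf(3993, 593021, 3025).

gcd(3993, 593021): 593021 = 148·3993 + 2057; 3993 = 1·2057 + 1936; 2057 = 1·1936 + 121; 1936 = 16·121 + 0 → 121
gcd(121, 3025): 3025 = 25·121 + 0 → 121

121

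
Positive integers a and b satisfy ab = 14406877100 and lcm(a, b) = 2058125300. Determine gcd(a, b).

7

From gcd × lcm = ab: gcd = 14406877100 / 2058125300 = 7.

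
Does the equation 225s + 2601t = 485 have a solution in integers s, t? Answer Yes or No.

By Bézout, 225s + 2601t = 485 has integer solutions iff gcd(225, 2601) | 485.
Euclid: 2601 = 11·225 + 126; 225 = 1·126 + 99; 126 = 1·99 + 27; 99 = 3·27 + 18; 27 = 1·18 + 9; 18 = 2·9 + 0. gcd = 9; 485 mod 9 = 8. No.

No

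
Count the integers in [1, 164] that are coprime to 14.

Prime factors of 14: 2, 7. Count integers ≤ 164 divisible by none of them.
By inclusion–exclusion: 164 − ⌊164/2⌋ − ⌊164/7⌋ + ⌊164/14⌋ = 70.

70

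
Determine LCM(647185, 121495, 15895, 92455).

647185 = 5 · 7 · 11 · 41²; 121495 = 5 · 11 · 47²; 15895 = 5 · 11 · 17²; 92455 = 5 · 11 · 41²
lcm takes max exponent of each prime: 5 · 7 · 11 · 17² · 41² · 47² = 413163551185

413163551185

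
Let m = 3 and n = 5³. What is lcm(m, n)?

375

max exponent per prime: 3 · 5³ = 375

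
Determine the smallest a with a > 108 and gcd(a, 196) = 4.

gcd(a, 196) = 4 forces 4 | a; write a = 4s. Then gcd(4s, 4·49) = 4·gcd(s, 49), so need gcd(s, 49) = 1.
4s > 108 gives s ≥ 28. The least s ≥ 28 coprime to 49 is 29, so a = 4·29 = 116.

116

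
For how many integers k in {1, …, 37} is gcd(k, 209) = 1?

209 = 11·19. Inclusion–exclusion on these primes:
37 − ⌊37/11⌋ − ⌊37/19⌋ + ⌊37/209⌋ = 33

33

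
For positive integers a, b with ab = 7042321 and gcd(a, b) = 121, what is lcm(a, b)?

gcd·lcm = product, so lcm = 7042321/121 = 58201.

58201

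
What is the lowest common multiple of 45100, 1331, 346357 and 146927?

45100 = 2² · 5² · 11 · 41; 1331 = 11³; 346357 = 11 · 23 · 37²; 146927 = 11 · 19² · 37
lcm takes max exponent of each prime: 2² · 5² · 11³ · 19² · 23 · 37² · 41 = 62029802479700

62029802479700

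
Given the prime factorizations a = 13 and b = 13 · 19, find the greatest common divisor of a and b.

min exponent per shared prime: 13 = 13

13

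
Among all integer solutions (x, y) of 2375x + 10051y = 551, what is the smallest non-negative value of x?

gcd(2375, 10051) = 19 (Euclid: 10051 = 4·2375 + 551; 2375 = 4·551 + 171; 551 = 3·171 + 38; 171 = 4·38 + 19; 38 = 2·19 + 0), and 19 | 551.
Extended Euclid: 2375·(237) + 10051·(-56) = 19. Scale by 29: x₀ = 6873.
General solution x = x₀ + 529t; reducing mod 529 gives x = 525 (and y = -124).

525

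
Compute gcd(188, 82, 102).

2

gcd(188, 82): 188 = 2·82 + 24; 82 = 3·24 + 10; 24 = 2·10 + 4; 10 = 2·4 + 2; 4 = 2·2 + 0 → 2
gcd(2, 102): 102 = 51·2 + 0 → 2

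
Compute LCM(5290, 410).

216890

5290 = 2 · 5 · 23²; 410 = 2 · 5 · 41
max exponents: 2 · 5 · 23² · 41 = 216890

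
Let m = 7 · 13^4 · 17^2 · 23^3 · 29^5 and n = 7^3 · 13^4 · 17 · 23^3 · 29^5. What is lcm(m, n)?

max exponent per prime: 7^3 · 13^4 · 17^2 · 23^3 · 29^5 = 706543441778763599101

706543441778763599101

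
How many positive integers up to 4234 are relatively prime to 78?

78 = 2·3·13. Inclusion–exclusion on these primes:
4234 − ⌊4234/2⌋ − ⌊4234/3⌋ − ⌊4234/13⌋ + ⌊4234/6⌋ + ⌊4234/26⌋ + ⌊4234/39⌋ − ⌊4234/78⌋ = 1302

1302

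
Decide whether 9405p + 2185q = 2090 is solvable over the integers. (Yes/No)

gcd(9405, 2185): 9405 = 4·2185 + 665; 2185 = 3·665 + 190; 665 = 3·190 + 95; 190 = 2·95 + 0 → 95
95 divides 2090, so a solution exists.

Yes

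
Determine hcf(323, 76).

19

323 = 17 · 19
76 = 2² · 19
Common: 19 = 19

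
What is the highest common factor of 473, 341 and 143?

11

gcd(473, 341): 473 = 1·341 + 132; 341 = 2·132 + 77; 132 = 1·77 + 55; 77 = 1·55 + 22; 55 = 2·22 + 11; 22 = 2·11 + 0 → 11
gcd(11, 143): 143 = 13·11 + 0 → 11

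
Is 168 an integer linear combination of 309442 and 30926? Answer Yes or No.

gcd(309442, 30926): 309442 = 10·30926 + 182; 30926 = 169·182 + 168; 182 = 1·168 + 14; 168 = 12·14 + 0 → 14
14 divides 168, so a solution exists.

Yes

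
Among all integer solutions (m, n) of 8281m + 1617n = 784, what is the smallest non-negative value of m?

Euclid: 8281 = 5·1617 + 196; 1617 = 8·196 + 49; 196 = 4·49 + 0 → gcd = 49; 784 = 49·16.
Back-substitution yields 8281·(-8) + 1617·(41) = 49, so one solution is m = -8·16 = -128, n = 41·16 = 656.
Solutions in m differ by 1617/49 = 33; the one in [0, 33) is -128 mod 33 = 4.

4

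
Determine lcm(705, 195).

705 = 3 · 5 · 47; 195 = 3 · 5 · 13
max exponents: 3 · 5 · 13 · 47 = 9165

9165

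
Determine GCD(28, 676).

4

Euclid: 676 = 24·28 + 4; 28 = 7·4 + 0. Last nonzero remainder: 4.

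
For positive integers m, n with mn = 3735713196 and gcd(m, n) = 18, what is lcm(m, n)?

For any two positive integers, gcd × lcm equals their product. Hence lcm = 3735713196 / 18 = 207539622.

207539622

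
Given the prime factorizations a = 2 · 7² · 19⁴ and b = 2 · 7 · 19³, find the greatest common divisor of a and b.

96026

min exponent per shared prime: 2 · 7 · 19³ = 96026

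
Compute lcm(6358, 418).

120802

6358 = 2 · 11 · 17²; 418 = 2 · 11 · 19
max exponents: 2 · 11 · 17² · 19 = 120802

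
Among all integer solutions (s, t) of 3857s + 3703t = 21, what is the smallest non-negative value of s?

Euclid: 3857 = 1·3703 + 154; 3703 = 24·154 + 7; 154 = 22·7 + 0 → gcd = 7; 21 = 7·3.
Back-substitution yields 3857·(-24) + 3703·(25) = 7, so one solution is s = -24·3 = -72, t = 25·3 = 75.
Solutions in s differ by 3703/7 = 529; the one in [0, 529) is -72 mod 529 = 457.

457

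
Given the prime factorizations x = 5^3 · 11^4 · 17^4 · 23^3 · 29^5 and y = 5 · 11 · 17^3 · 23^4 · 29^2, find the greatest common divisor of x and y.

2764960666105

min exponent per shared prime: 5 · 11 · 17^3 · 23^3 · 29^2 = 2764960666105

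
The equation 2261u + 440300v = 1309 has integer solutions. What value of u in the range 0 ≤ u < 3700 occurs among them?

1169

Euclid: 440300 = 194·2261 + 1666; 2261 = 1·1666 + 595; 1666 = 2·595 + 476; 595 = 1·476 + 119; 476 = 4·119 + 0 → gcd = 119; 1309 = 119·11.
Back-substitution yields 2261·(779) + 440300·(-4) = 119, so one solution is u = 779·11 = 8569, v = -4·11 = -44.
Solutions in u differ by 440300/119 = 3700; the one in [0, 3700) is 8569 mod 3700 = 1169.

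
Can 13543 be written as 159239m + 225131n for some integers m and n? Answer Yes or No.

No

By Bézout, 159239m + 225131n = 13543 has integer solutions iff gcd(159239, 225131) | 13543.
Euclid: 225131 = 1·159239 + 65892; 159239 = 2·65892 + 27455; 65892 = 2·27455 + 10982; 27455 = 2·10982 + 5491; 10982 = 2·5491 + 0. gcd = 5491; 13543 mod 5491 = 2561. No.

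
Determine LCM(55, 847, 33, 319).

368445

lcm(55, 847) = 55·847/gcd = 46585/11 = 4235
lcm(4235, 33) = 4235·33/gcd = 139755/11 = 12705
lcm(12705, 319) = 12705·319/gcd = 4052895/11 = 368445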